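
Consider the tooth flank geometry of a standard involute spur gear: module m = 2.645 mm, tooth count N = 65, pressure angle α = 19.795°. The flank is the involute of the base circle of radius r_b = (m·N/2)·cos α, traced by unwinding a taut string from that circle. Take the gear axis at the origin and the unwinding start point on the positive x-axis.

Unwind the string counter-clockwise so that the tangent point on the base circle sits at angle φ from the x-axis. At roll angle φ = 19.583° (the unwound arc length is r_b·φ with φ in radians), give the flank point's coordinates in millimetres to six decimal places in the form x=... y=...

pitch radius r_p = m·N/2 = 2.645·65/2 = 85.962500
base radius r_b = r_p·cos α = 85.962500·cos 19.795° = 80.883004
roll angle φ = 19.583° = 0.34178783 rad
x = r_b·(cos φ + φ·sin φ) = 80.883004·(0.94215694 + 0.34178783·0.33517204) = 85.470256
y = r_b·(sin φ − φ·cos φ) = 80.883004·(0.33517204 − 0.34178783·0.94215694) = 1.063957

x=85.470256 y=1.063957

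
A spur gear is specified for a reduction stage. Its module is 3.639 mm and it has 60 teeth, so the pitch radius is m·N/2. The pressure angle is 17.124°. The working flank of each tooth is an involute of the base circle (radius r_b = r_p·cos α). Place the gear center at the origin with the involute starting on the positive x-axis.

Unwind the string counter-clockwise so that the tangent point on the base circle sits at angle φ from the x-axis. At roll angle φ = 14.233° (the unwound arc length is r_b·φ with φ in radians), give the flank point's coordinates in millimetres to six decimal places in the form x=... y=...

pitch radius r_p = m·N/2 = 3.639·60/2 = 109.170000
base radius r_b = r_p·cos α = 109.170000·cos 17.124° = 104.330468
roll angle φ = 14.233° = 0.24841271 rad
x = r_b·(cos φ + φ·sin φ) = 104.330468·(0.96930390 + 0.24841271·0.24586571) = 107.500035
y = r_b·(sin φ − φ·cos φ) = 104.330468·(0.24586571 − 0.24841271·0.96930390) = 0.529821

x=107.500035 y=0.529821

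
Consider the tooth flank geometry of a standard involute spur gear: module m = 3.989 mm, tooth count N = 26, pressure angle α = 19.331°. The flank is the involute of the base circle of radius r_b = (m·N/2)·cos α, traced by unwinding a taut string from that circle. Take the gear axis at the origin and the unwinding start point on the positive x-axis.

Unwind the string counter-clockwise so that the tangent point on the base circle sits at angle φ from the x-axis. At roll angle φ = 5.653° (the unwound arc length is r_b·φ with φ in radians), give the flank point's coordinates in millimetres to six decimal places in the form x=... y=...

pitch radius r_p = m·N/2 = 3.989·26/2 = 51.857000
base radius r_b = r_p·cos α = 51.857000·cos 19.331° = 48.933405
roll angle φ = 5.653° = 0.09866346 rad
x = r_b·(cos φ + φ·sin φ) = 48.933405·(0.99513671 + 0.09866346·0.09850347) = 49.170997
y = r_b·(sin φ − φ·cos φ) = 48.933405·(0.09850347 − 0.09866346·0.99513671) = 0.015651

x=49.170997 y=0.015651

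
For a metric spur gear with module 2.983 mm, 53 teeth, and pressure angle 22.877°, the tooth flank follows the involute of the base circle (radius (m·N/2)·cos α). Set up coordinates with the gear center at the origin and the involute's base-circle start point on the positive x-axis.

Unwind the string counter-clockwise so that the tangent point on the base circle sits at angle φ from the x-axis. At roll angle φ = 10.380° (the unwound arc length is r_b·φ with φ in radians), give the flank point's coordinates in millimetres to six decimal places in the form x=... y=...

x=74.016995 y=0.143879

pitch radius r_p = m·N/2 = 2.983·53/2 = 79.049500
base radius r_b = r_p·cos α = 79.049500·cos 22.877° = 72.831588
roll angle φ = 10.380° = 0.18116518 rad
x = r_b·(cos φ + φ·sin φ) = 72.831588·(0.98363442 + 0.18116518·0.18017580) = 74.016995
y = r_b·(sin φ − φ·cos φ) = 72.831588·(0.18017580 − 0.18116518·0.98363442) = 0.143879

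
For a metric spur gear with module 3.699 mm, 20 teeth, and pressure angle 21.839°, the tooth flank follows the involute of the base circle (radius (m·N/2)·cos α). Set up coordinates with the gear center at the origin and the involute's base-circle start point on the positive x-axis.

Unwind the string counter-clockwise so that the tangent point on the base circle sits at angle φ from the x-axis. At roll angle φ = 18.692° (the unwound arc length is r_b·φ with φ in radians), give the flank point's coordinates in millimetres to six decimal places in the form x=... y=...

x=36.114167 y=0.393179

pitch radius r_p = m·N/2 = 3.699·20/2 = 36.990000
base radius r_b = r_p·cos α = 36.990000·cos 21.839° = 34.335332
roll angle φ = 18.692° = 0.32623694 rad
x = r_b·(cos φ + φ·sin φ) = 34.335332·(0.94725503 + 0.32623694·0.32048073) = 36.114167
y = r_b·(sin φ − φ·cos φ) = 34.335332·(0.32048073 − 0.32623694·0.94725503) = 0.393179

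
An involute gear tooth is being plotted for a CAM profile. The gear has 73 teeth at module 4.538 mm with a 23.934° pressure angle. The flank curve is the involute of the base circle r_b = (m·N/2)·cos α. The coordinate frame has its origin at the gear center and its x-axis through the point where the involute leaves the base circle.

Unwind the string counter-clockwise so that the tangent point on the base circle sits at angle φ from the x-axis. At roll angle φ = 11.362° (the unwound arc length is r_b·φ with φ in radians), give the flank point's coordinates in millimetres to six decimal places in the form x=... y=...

x=154.341996 y=0.391991

pitch radius r_p = m·N/2 = 4.538·73/2 = 165.637000
base radius r_b = r_p·cos α = 165.637000·cos 23.934° = 151.394434
roll angle φ = 11.362° = 0.19830431 rad
x = r_b·(cos φ + φ·sin φ) = 151.394434·(0.98040205 + 0.19830431·0.19700716) = 154.341996
y = r_b·(sin φ − φ·cos φ) = 151.394434·(0.19700716 − 0.19830431·0.98040205) = 0.391991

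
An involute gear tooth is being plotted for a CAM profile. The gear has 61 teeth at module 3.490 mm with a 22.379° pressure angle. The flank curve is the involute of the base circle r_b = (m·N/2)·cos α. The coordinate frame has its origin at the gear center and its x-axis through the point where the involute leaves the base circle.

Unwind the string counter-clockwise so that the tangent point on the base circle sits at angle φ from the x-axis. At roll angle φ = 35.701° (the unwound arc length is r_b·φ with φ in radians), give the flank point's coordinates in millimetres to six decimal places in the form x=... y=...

x=115.720682 y=7.633349

pitch radius r_p = m·N/2 = 3.490·61/2 = 106.445000
base radius r_b = r_p·cos α = 106.445000·cos 22.379° = 98.428163
roll angle φ = 35.701° = 0.62310000 rad
x = r_b·(cos φ + φ·sin φ) = 98.428163·(0.81207334 + 0.62310000·0.58355538) = 115.720682
y = r_b·(sin φ − φ·cos φ) = 98.428163·(0.58355538 − 0.62310000·0.81207334) = 7.633349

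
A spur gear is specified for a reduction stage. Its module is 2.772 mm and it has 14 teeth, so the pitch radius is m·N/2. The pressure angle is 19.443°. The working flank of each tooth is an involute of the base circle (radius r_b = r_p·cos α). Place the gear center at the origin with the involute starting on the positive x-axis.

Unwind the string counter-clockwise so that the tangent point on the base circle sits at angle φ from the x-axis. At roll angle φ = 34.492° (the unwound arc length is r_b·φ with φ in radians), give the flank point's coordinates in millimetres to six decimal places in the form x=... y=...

x=21.318578 y=1.283025

pitch radius r_p = m·N/2 = 2.772·14/2 = 19.404000
base radius r_b = r_p·cos α = 19.404000·cos 19.443° = 18.297450
roll angle φ = 34.492° = 0.60199897 rad
x = r_b·(cos φ + φ·sin φ) = 18.297450·(0.82420527 + 0.60199897·0.56629116) = 21.318578
y = r_b·(sin φ − φ·cos φ) = 18.297450·(0.56629116 − 0.60199897·0.82420527) = 1.283025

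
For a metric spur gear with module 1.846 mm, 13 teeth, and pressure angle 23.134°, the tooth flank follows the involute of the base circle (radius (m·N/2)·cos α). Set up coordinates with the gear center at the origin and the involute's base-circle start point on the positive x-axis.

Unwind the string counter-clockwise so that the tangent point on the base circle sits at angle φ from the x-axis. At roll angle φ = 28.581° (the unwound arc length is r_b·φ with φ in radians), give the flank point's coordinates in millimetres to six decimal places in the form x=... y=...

pitch radius r_p = m·N/2 = 1.846·13/2 = 11.999000
base radius r_b = r_p·cos α = 11.999000·cos 23.134° = 11.034143
roll angle φ = 28.581° = 0.49883255 rad
x = r_b·(cos φ + φ·sin φ) = 11.034143·(0.87814167 + 0.49883255·0.47840068) = 12.322748
y = r_b·(sin φ − φ·cos φ) = 11.034143·(0.47840068 − 0.49883255·0.87814167) = 0.445283

x=12.322748 y=0.445283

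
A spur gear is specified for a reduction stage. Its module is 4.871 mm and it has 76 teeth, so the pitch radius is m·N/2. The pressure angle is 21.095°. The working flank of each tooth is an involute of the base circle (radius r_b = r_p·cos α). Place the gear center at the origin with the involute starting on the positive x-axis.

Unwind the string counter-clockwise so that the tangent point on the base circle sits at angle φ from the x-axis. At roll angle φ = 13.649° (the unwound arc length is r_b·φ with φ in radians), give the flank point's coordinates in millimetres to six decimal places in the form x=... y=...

pitch radius r_p = m·N/2 = 4.871·76/2 = 185.098000
base radius r_b = r_p·cos α = 185.098000·cos 21.095° = 172.693648
roll angle φ = 13.649° = 0.23821999 rad
x = r_b·(cos φ + φ·sin φ) = 172.693648·(0.97175955 + 0.23821999·0.23597326) = 177.524424
y = r_b·(sin φ − φ·cos φ) = 172.693648·(0.23597326 − 0.23821999·0.97175955) = 0.773790

x=177.524424 y=0.773790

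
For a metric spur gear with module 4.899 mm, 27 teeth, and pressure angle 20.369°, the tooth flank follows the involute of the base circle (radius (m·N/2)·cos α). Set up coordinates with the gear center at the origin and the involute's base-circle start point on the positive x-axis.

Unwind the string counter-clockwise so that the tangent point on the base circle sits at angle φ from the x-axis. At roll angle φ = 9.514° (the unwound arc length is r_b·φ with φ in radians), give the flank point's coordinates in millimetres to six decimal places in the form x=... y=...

pitch radius r_p = m·N/2 = 4.899·27/2 = 66.136500
base radius r_b = r_p·cos α = 66.136500·cos 20.369° = 62.001014
roll angle φ = 9.514° = 0.16605063 rad
x = r_b·(cos φ + φ·sin φ) = 62.001014·(0.98624524 + 0.16605063·0.16528860) = 62.849902
y = r_b·(sin φ − φ·cos φ) = 62.001014·(0.16528860 − 0.16605063·0.98624524) = 0.094363

x=62.849902 y=0.094363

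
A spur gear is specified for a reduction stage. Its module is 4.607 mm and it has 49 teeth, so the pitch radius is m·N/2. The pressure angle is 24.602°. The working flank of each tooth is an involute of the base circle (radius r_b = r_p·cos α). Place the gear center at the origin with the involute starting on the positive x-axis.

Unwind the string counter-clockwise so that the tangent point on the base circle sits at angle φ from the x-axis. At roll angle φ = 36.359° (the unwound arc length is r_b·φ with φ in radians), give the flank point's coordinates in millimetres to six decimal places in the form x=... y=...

x=121.254441 y=8.394792

pitch radius r_p = m·N/2 = 4.607·49/2 = 112.871500
base radius r_b = r_p·cos α = 112.871500·cos 24.602° = 102.625203
roll angle φ = 36.359° = 0.63458426 rad
x = r_b·(cos φ + φ·sin φ) = 102.625203·(0.80531823 + 0.63458426·0.59284276) = 121.254441
y = r_b·(sin φ − φ·cos φ) = 102.625203·(0.59284276 − 0.63458426·0.80531823) = 8.394792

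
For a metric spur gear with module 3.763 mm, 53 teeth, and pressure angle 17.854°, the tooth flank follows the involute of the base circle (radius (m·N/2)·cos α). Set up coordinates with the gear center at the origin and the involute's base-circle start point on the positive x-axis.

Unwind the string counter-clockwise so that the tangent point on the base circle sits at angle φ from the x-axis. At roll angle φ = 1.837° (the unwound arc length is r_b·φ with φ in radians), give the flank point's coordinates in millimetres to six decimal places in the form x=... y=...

pitch radius r_p = m·N/2 = 3.763·53/2 = 99.719500
base radius r_b = r_p·cos α = 99.719500·cos 17.854° = 94.917095
roll angle φ = 1.837° = 0.03206170 rad
x = r_b·(cos φ + φ·sin φ) = 94.917095·(0.99948607 + 0.03206170·0.03205621) = 94.965867
y = r_b·(sin φ − φ·cos φ) = 94.917095·(0.03205621 − 0.03206170·0.99948607) = 0.001043

x=94.965867 y=0.001043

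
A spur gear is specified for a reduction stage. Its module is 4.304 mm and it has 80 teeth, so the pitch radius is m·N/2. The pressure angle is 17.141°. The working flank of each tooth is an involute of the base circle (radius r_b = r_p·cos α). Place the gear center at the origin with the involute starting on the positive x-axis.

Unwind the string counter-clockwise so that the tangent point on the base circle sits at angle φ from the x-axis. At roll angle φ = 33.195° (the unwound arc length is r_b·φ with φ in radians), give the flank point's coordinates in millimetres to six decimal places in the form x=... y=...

x=189.849244 y=10.310532

pitch radius r_p = m·N/2 = 4.304·80/2 = 172.160000
base radius r_b = r_p·cos α = 172.160000·cos 17.141° = 164.513059
roll angle φ = 33.195° = 0.57936205 rad
x = r_b·(cos φ + φ·sin φ) = 164.513059·(0.83681209 + 0.57936205·0.54749020) = 189.849244
y = r_b·(sin φ − φ·cos φ) = 164.513059·(0.54749020 − 0.57936205·0.83681209) = 10.310532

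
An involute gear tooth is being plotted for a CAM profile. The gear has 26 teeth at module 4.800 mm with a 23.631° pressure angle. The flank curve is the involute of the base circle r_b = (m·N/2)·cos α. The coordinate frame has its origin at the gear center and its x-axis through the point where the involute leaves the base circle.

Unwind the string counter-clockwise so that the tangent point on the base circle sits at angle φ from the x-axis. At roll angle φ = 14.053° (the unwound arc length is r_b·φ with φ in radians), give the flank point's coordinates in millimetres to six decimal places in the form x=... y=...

pitch radius r_p = m·N/2 = 4.800·26/2 = 62.400000
base radius r_b = r_p·cos α = 62.400000·cos 23.631° = 57.167510
roll angle φ = 14.053° = 0.24527112 rad
x = r_b·(cos φ + φ·sin φ) = 57.167510·(0.97007153 + 0.24527112·0.24281934) = 58.861274
y = r_b·(sin φ − φ·cos φ) = 57.167510·(0.24281934 − 0.24527112·0.97007153) = 0.279481

x=58.861274 y=0.279481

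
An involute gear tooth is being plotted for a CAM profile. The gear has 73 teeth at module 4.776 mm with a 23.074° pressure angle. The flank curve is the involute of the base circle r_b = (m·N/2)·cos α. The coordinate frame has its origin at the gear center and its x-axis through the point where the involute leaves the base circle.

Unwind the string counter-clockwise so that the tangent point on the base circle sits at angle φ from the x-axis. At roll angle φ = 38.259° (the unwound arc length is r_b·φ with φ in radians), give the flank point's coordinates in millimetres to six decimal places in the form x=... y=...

x=192.244967 y=15.218328

pitch radius r_p = m·N/2 = 4.776·73/2 = 174.324000
base radius r_b = r_p·cos α = 174.324000·cos 23.074° = 160.377982
roll angle φ = 38.259° = 0.66774552 rad
x = r_b·(cos φ + φ·sin φ) = 160.377982·(0.78521967 + 0.66774552·0.61921730) = 192.244967
y = r_b·(sin φ − φ·cos φ) = 160.377982·(0.61921730 − 0.66774552·0.78521967) = 15.218328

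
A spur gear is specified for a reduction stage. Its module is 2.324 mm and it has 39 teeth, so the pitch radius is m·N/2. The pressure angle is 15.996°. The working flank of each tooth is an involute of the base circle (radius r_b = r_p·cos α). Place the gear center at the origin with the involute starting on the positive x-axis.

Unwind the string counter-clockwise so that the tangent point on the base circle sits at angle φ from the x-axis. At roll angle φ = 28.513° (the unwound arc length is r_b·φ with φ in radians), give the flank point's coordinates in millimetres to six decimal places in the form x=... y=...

pitch radius r_p = m·N/2 = 2.324·39/2 = 45.318000
base radius r_b = r_p·cos α = 45.318000·cos 15.996° = 43.563329
roll angle φ = 28.513° = 0.49764573 rad
x = r_b·(cos φ + φ·sin φ) = 43.563329·(0.87870883 + 0.49764573·0.47735815) = 48.628179
y = r_b·(sin φ − φ·cos φ) = 43.563329·(0.47735815 − 0.49764573·0.87870883) = 1.745689

x=48.628179 y=1.745689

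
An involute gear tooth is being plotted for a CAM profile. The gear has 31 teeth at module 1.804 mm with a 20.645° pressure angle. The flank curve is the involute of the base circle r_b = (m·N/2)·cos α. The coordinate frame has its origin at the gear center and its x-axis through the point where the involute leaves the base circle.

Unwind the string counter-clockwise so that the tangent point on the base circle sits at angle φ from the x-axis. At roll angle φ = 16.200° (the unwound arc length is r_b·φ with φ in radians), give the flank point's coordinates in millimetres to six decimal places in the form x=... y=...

pitch radius r_p = m·N/2 = 1.804·31/2 = 27.962000
base radius r_b = r_p·cos α = 27.962000·cos 20.645° = 26.166362
roll angle φ = 16.200° = 0.28274334 rad
x = r_b·(cos φ + φ·sin φ) = 26.166362·(0.96029369 + 0.28274334·0.27899111) = 27.191470
y = r_b·(sin φ − φ·cos φ) = 26.166362·(0.27899111 − 0.28274334·0.96029369) = 0.195580

x=27.191470 y=0.195580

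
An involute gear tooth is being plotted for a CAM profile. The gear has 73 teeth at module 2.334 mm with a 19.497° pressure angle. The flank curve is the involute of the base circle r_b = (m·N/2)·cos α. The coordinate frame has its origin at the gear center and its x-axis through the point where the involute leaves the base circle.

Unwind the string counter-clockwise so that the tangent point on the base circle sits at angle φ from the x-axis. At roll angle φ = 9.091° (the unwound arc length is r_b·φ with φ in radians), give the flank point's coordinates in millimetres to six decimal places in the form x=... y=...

x=81.310579 y=0.106660

pitch radius r_p = m·N/2 = 2.334·73/2 = 85.191000
base radius r_b = r_p·cos α = 85.191000·cos 19.497° = 80.306060
roll angle φ = 9.091° = 0.15866788 rad
x = r_b·(cos φ + φ·sin φ) = 80.306060·(0.98743864 + 0.15866788·0.15800296) = 81.310579
y = r_b·(sin φ − φ·cos φ) = 80.306060·(0.15800296 − 0.15866788·0.98743864) = 0.106660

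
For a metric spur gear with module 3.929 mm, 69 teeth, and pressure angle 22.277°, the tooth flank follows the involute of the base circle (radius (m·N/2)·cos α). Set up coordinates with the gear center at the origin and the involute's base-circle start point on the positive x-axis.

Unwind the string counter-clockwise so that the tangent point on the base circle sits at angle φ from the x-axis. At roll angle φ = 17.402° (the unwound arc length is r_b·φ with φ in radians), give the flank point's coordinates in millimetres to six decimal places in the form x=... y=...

pitch radius r_p = m·N/2 = 3.929·69/2 = 135.550500
base radius r_b = r_p·cos α = 135.550500·cos 22.277° = 125.433277
roll angle φ = 17.402° = 0.30372220 rad
x = r_b·(cos φ + φ·sin φ) = 125.433277·(0.95422989 + 0.30372220·0.29907410) = 131.085970
y = r_b·(sin φ − φ·cos φ) = 125.433277·(0.29907410 − 0.30372220·0.95422989) = 1.160672

x=131.085970 y=1.160672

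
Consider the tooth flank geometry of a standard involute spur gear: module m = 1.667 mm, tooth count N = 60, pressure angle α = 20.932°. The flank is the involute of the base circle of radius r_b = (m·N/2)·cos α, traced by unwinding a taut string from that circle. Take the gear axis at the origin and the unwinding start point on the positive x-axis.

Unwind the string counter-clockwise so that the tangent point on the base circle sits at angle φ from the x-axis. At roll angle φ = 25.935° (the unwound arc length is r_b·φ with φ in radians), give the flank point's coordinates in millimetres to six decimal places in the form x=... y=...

pitch radius r_p = m·N/2 = 1.667·60/2 = 50.010000
base radius r_b = r_p·cos α = 50.010000·cos 20.932° = 46.709594
roll angle φ = 25.935° = 0.45265114 rad
x = r_b·(cos φ + φ·sin φ) = 46.709594·(0.89929078 + 0.45265114·0.43735122) = 51.252491
y = r_b·(sin φ − φ·cos φ) = 46.709594·(0.43735122 − 0.45265114·0.89929078) = 1.414657

x=51.252491 y=1.414657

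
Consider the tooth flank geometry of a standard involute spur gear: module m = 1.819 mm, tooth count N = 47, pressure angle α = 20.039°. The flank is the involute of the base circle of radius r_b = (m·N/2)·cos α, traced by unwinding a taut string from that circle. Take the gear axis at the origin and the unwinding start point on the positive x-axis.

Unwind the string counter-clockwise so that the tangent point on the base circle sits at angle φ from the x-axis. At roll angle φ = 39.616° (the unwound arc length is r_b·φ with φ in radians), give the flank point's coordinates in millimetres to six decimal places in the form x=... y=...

x=48.640823 y=4.216917

pitch radius r_p = m·N/2 = 1.819·47/2 = 42.746500
base radius r_b = r_p·cos α = 42.746500·cos 20.039° = 40.158610
roll angle φ = 39.616° = 0.69142964 rad
x = r_b·(cos φ + φ·sin φ) = 40.158610·(0.77033521 + 0.69142964·0.63763913) = 48.640823
y = r_b·(sin φ − φ·cos φ) = 40.158610·(0.63763913 − 0.69142964·0.77033521) = 4.216917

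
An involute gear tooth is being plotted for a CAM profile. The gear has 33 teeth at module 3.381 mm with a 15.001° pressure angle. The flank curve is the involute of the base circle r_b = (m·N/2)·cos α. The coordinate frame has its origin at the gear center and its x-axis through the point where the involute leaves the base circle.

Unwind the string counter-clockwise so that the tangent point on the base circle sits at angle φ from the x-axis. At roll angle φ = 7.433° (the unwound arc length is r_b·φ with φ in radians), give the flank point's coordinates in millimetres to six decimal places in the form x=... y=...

pitch radius r_p = m·N/2 = 3.381·33/2 = 55.786500
base radius r_b = r_p·cos α = 55.786500·cos 15.001° = 53.885369
roll angle φ = 7.433° = 0.12973032 rad
x = r_b·(cos φ + φ·sin φ) = 53.885369·(0.99159682 + 0.12973032·0.12936674) = 54.336907
y = r_b·(sin φ − φ·cos φ) = 53.885369·(0.12936674 − 0.12973032·0.99159682) = 0.039151

x=54.336907 y=0.039151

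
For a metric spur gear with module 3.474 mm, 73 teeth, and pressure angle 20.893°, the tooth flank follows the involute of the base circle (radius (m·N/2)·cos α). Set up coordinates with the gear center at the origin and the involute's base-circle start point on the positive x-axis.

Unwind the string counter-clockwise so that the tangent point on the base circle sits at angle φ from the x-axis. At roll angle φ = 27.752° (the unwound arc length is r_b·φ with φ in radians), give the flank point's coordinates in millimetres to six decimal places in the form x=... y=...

pitch radius r_p = m·N/2 = 3.474·73/2 = 126.801000
base radius r_b = r_p·cos α = 126.801000·cos 20.893° = 118.463587
roll angle φ = 27.752° = 0.48436377 rad
x = r_b·(cos φ + φ·sin φ) = 118.463587·(0.88497138 + 0.48436377·0.46564541) = 131.555372
y = r_b·(sin φ − φ·cos φ) = 118.463587·(0.46564541 − 0.48436377·0.88497138) = 4.382837

x=131.555372 y=4.382837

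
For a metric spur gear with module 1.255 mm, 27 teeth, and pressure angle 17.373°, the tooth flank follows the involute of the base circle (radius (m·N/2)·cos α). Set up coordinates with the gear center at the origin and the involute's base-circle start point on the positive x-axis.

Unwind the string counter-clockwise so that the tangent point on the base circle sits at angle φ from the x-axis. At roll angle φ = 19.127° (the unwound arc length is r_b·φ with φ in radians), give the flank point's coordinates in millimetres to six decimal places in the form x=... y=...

x=17.045641 y=0.198291

pitch radius r_p = m·N/2 = 1.255·27/2 = 16.942500
base radius r_b = r_p·cos α = 16.942500·cos 17.373° = 16.169603
roll angle φ = 19.127° = 0.33382913 rad
x = r_b·(cos φ + φ·sin φ) = 16.169603·(0.94479461 + 0.33382913·0.32766316) = 17.045641
y = r_b·(sin φ − φ·cos φ) = 16.169603·(0.32766316 − 0.33382913·0.94479461) = 0.198291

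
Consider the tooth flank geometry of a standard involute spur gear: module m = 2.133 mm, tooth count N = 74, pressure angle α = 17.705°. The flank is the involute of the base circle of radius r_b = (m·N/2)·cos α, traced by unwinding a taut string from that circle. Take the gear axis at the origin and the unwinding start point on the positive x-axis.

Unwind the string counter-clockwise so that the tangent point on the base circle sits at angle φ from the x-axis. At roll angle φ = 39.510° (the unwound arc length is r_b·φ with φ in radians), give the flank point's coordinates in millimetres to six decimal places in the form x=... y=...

pitch radius r_p = m·N/2 = 2.133·74/2 = 78.921000
base radius r_b = r_p·cos α = 78.921000·cos 17.705° = 75.182903
roll angle φ = 39.510° = 0.68957959 rad
x = r_b·(cos φ + φ·sin φ) = 75.182903·(0.77151356 + 0.68957959·0.63621288) = 90.988828
y = r_b·(sin φ − φ·cos φ) = 75.182903·(0.63621288 − 0.68957959·0.77151356) = 7.833524

x=90.988828 y=7.833524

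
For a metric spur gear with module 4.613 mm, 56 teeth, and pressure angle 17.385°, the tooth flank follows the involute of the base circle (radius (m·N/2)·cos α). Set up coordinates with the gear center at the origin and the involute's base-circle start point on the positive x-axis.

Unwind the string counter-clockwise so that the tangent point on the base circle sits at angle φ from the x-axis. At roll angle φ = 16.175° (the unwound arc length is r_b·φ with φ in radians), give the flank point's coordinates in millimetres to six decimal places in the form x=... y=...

x=128.078057 y=0.917093

pitch radius r_p = m·N/2 = 4.613·56/2 = 129.164000
base radius r_b = r_p·cos α = 129.164000·cos 17.385° = 123.263606
roll angle φ = 16.175° = 0.28230701 rad
x = r_b·(cos φ + φ·sin φ) = 123.263606·(0.96041533 + 0.28230701·0.27857207) = 128.078057
y = r_b·(sin φ − φ·cos φ) = 123.263606·(0.27857207 − 0.28230701·0.96041533) = 0.917093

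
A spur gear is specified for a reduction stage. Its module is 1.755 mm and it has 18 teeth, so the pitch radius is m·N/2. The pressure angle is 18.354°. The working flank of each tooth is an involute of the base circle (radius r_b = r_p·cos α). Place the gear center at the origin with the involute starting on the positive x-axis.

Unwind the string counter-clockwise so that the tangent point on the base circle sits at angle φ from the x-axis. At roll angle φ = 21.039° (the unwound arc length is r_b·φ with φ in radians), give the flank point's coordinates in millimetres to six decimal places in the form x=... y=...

pitch radius r_p = m·N/2 = 1.755·18/2 = 15.795000
base radius r_b = r_p·cos α = 15.795000·cos 18.354° = 14.991495
roll angle φ = 21.039° = 0.36719982 rad
x = r_b·(cos φ + φ·sin φ) = 14.991495·(0.93333628 + 0.36719982·0.35900333) = 15.968374
y = r_b·(sin φ − φ·cos φ) = 14.991495·(0.35900333 − 0.36719982·0.93333628) = 0.244098

x=15.968374 y=0.244098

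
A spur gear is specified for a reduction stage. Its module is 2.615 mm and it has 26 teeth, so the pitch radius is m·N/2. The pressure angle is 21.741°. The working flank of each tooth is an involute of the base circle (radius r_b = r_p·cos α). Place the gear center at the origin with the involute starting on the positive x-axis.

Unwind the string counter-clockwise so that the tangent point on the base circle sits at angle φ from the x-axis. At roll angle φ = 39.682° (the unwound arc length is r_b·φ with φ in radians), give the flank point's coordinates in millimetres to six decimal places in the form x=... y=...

x=38.265835 y=3.331838

pitch radius r_p = m·N/2 = 2.615·26/2 = 33.995000
base radius r_b = r_p·cos α = 33.995000·cos 21.741° = 31.576859
roll angle φ = 39.682° = 0.69258155 rad
x = r_b·(cos φ + φ·sin φ) = 31.576859·(0.76960019 + 0.69258155·0.63852607) = 38.265835
y = r_b·(sin φ − φ·cos φ) = 31.576859·(0.63852607 − 0.69258155·0.76960019) = 3.331838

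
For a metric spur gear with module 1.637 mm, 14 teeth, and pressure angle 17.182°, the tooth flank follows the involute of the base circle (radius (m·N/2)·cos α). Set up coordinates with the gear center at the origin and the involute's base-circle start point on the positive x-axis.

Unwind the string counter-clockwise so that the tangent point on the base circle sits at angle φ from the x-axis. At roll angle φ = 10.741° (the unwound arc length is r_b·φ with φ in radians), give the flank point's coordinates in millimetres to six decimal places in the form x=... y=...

pitch radius r_p = m·N/2 = 1.637·14/2 = 11.459000
base radius r_b = r_p·cos α = 11.459000·cos 17.182° = 10.947599
roll angle φ = 10.741° = 0.18746581 rad
x = r_b·(cos φ + φ·sin φ) = 10.947599·(0.98247968 + 0.18746581·0.18636971) = 11.138280
y = r_b·(sin φ − φ·cos φ) = 10.947599·(0.18636971 − 0.18746581·0.98247968) = 0.023957

x=11.138280 y=0.023957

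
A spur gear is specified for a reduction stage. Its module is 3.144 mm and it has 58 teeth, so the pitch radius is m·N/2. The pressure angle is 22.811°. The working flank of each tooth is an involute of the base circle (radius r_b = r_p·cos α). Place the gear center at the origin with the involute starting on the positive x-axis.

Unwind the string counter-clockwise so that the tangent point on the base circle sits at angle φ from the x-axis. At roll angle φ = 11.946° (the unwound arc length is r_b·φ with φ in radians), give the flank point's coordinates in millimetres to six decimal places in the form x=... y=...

x=85.851966 y=0.252814

pitch radius r_p = m·N/2 = 3.144·58/2 = 91.176000
base radius r_b = r_p·cos α = 91.176000·cos 22.811° = 84.045010
roll angle φ = 11.946° = 0.20849703 rad
x = r_b·(cos φ + φ·sin φ) = 84.045010·(0.97834312 + 0.20849703·0.20698972) = 85.851966
y = r_b·(sin φ − φ·cos φ) = 84.045010·(0.20698972 − 0.20849703·0.97834312) = 0.252814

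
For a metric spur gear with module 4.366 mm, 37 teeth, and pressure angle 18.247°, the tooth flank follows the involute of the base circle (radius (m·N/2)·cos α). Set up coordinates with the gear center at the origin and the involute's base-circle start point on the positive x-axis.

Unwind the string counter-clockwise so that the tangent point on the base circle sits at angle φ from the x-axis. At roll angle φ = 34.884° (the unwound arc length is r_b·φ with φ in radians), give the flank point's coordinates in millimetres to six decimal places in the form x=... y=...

x=89.636386 y=5.559731

pitch radius r_p = m·N/2 = 4.366·37/2 = 80.771000
base radius r_b = r_p·cos α = 80.771000·cos 18.247° = 76.709472
roll angle φ = 34.884° = 0.60884066 rad
x = r_b·(cos φ + φ·sin φ) = 76.709472·(0.82031162 + 0.60884066·0.57191682) = 89.636386
y = r_b·(sin φ − φ·cos φ) = 76.709472·(0.57191682 − 0.60884066·0.82031162) = 5.559731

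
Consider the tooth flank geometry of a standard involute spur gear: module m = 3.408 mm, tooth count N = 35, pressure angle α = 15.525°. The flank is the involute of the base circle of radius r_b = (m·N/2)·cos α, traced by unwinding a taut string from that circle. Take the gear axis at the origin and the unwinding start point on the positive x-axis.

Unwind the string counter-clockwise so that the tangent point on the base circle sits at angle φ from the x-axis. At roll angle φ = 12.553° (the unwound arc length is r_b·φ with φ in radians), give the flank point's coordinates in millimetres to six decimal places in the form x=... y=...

x=58.826616 y=0.200476

pitch radius r_p = m·N/2 = 3.408·35/2 = 59.640000
base radius r_b = r_p·cos α = 59.640000·cos 15.525° = 57.463960
roll angle φ = 12.553° = 0.21909118 rad
x = r_b·(cos φ + φ·sin φ) = 57.463960·(0.97609538 + 0.21909118·0.21734262) = 58.826616
y = r_b·(sin φ − φ·cos φ) = 57.463960·(0.21734262 − 0.21909118·0.97609538) = 0.200476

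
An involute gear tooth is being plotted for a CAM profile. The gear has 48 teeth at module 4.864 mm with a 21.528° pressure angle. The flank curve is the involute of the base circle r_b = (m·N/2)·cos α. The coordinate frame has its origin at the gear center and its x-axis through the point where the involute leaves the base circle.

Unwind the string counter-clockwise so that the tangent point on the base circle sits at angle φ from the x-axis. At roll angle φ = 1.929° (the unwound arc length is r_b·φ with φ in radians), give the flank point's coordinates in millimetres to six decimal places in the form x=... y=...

pitch radius r_p = m·N/2 = 4.864·48/2 = 116.736000
base radius r_b = r_p·cos α = 116.736000·cos 21.528° = 108.592304
roll angle φ = 1.929° = 0.03366740 rad
x = r_b·(cos φ + φ·sin φ) = 108.592304·(0.99943331 + 0.03366740·0.03366104) = 108.653831
y = r_b·(sin φ − φ·cos φ) = 108.592304·(0.03366104 − 0.03366740·0.99943331) = 0.001381

x=108.653831 y=0.001381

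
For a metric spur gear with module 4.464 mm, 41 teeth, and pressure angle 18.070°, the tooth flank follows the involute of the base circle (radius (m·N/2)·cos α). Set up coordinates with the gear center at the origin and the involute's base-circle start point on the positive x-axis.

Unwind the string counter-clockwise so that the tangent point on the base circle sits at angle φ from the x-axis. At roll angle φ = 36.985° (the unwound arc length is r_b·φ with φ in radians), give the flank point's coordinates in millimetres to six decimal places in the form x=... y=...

x=103.278989 y=7.479868

pitch radius r_p = m·N/2 = 4.464·41/2 = 91.512000
base radius r_b = r_p·cos α = 91.512000·cos 18.070° = 86.998470
roll angle φ = 36.985° = 0.64551002 rad
x = r_b·(cos φ + φ·sin φ) = 86.998470·(0.79879304 + 0.64551002·0.60160592) = 103.278989
y = r_b·(sin φ − φ·cos φ) = 86.998470·(0.60160592 − 0.64551002·0.79879304) = 7.479868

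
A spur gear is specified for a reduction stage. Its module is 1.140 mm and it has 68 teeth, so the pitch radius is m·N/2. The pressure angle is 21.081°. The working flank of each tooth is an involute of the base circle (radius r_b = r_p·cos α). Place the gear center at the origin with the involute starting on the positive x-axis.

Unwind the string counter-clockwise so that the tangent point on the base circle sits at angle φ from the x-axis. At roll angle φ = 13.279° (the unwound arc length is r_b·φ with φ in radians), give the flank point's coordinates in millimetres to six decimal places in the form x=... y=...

x=37.124203 y=0.149270

pitch radius r_p = m·N/2 = 1.140·68/2 = 38.760000
base radius r_b = r_p·cos α = 38.760000·cos 21.081° = 36.165904
roll angle φ = 13.279° = 0.23176227 rad
x = r_b·(cos φ + φ·sin φ) = 36.165904·(0.97326313 + 0.23176227·0.22969303) = 37.124203
y = r_b·(sin φ − φ·cos φ) = 36.165904·(0.22969303 − 0.23176227·0.97326313) = 0.149270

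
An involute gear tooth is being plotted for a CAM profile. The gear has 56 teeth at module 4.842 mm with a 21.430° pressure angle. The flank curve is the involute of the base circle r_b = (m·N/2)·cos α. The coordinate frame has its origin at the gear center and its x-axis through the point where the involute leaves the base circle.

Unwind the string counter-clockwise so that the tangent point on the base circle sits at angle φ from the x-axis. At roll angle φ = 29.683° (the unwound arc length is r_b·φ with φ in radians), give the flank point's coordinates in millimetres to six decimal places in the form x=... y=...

x=142.019319 y=5.693802

pitch radius r_p = m·N/2 = 4.842·56/2 = 135.576000
base radius r_b = r_p·cos α = 135.576000·cos 21.430° = 126.202904
roll angle φ = 29.683° = 0.51806608 rad
x = r_b·(cos φ + φ·sin φ) = 126.202904·(0.86877848 + 0.51806608·0.49520092) = 142.019319
y = r_b·(sin φ − φ·cos φ) = 126.202904·(0.49520092 − 0.51806608·0.86877848) = 5.693802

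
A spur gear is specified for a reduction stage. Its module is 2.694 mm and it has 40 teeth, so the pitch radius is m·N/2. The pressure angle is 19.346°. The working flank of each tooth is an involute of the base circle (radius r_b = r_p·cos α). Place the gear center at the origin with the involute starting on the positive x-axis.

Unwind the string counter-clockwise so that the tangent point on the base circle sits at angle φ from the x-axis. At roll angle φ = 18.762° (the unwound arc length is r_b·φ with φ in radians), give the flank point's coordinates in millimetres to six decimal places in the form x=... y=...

pitch radius r_p = m·N/2 = 2.694·40/2 = 53.880000
base radius r_b = r_p·cos α = 53.880000·cos 19.346° = 50.837682
roll angle φ = 18.762° = 0.32745867 rad
x = r_b·(cos φ + φ·sin φ) = 50.837682·(0.94686279 + 0.32745867·0.32163778) = 53.490690
y = r_b·(sin φ − φ·cos φ) = 50.837682·(0.32163778 − 0.32745867·0.94686279) = 0.588667

x=53.490690 y=0.588667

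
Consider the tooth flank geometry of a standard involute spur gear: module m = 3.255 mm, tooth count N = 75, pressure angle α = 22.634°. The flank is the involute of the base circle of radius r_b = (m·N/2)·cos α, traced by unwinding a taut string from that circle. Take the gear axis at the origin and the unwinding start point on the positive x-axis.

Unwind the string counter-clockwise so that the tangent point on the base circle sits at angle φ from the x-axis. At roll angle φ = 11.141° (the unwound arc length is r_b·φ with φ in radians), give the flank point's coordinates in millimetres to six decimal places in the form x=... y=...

x=114.771249 y=0.275053

pitch radius r_p = m·N/2 = 3.255·75/2 = 122.062500
base radius r_b = r_p·cos α = 122.062500·cos 22.634° = 112.661491
roll angle φ = 11.141° = 0.19444713 rad
x = r_b·(cos φ + φ·sin φ) = 112.661491·(0.98115465 + 0.19444713·0.19322412) = 114.771249
y = r_b·(sin φ − φ·cos φ) = 112.661491·(0.19322412 − 0.19444713·0.98115465) = 0.275053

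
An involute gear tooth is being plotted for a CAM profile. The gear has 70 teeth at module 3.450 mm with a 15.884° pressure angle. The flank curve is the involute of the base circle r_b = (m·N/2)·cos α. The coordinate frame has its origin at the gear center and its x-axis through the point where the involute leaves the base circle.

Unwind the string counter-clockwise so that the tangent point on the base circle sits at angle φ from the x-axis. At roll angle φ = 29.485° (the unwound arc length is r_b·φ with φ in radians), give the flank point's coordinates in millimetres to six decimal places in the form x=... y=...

x=130.514496 y=5.137469

pitch radius r_p = m·N/2 = 3.450·70/2 = 120.750000
base radius r_b = r_p·cos α = 120.750000·cos 15.884° = 116.139496
roll angle φ = 29.485° = 0.51461033 rad
x = r_b·(cos φ + φ·sin φ) = 116.139496·(0.87048458 + 0.51461033·0.49219568) = 130.514496
y = r_b·(sin φ − φ·cos φ) = 116.139496·(0.49219568 − 0.51461033·0.87048458) = 5.137469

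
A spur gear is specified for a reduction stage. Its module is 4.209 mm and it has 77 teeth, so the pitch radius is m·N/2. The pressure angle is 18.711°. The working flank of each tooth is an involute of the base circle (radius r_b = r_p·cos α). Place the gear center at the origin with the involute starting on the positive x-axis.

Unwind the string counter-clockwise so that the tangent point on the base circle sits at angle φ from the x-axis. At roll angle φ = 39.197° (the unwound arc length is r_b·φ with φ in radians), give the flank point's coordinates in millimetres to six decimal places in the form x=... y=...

x=185.303833 y=15.626571

pitch radius r_p = m·N/2 = 4.209·77/2 = 162.046500
base radius r_b = r_p·cos α = 162.046500·cos 18.711° = 153.482133
roll angle φ = 39.197° = 0.68411671 rad
x = r_b·(cos φ + φ·sin φ) = 153.482133·(0.77497758 + 0.68411671·0.63198873) = 185.303833
y = r_b·(sin φ − φ·cos φ) = 153.482133·(0.63198873 − 0.68411671·0.77497758) = 15.626571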